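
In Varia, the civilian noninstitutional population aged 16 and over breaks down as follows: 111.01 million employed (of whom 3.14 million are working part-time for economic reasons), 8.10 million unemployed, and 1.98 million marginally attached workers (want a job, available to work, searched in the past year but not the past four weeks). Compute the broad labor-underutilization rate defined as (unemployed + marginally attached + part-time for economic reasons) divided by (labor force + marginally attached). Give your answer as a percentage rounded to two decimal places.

Broad underutilization rate ≈ 10.92%.

Labor force = 111.01 + 8.10 = 119.11 million.
Numerator = 8.10 + 1.98 + 3.14 = 13.22 million.
Denominator = 119.11 + 1.98 = 121.09 million.
Broad rate = 13.22 / 121.09 = 10.92%.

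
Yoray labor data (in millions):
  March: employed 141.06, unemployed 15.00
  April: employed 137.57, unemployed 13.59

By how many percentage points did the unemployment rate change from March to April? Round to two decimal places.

The unemployment rate changed by −0.62 percentage points.

March: labor force = 141.06 + 15.00 = 156.06; u = 15.00/156.06 = 9.61%.
April: labor force = 137.57 + 13.59 = 151.16; u = 13.59/151.16 = 8.99%.
Change = 8.99% − 9.61% = −0.62 pp.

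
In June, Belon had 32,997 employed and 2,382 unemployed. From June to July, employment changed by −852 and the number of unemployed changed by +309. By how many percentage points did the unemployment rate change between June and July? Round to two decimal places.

The unemployment rate changed by +0.99 percentage points.

June: labor force = 32,997 + 2,382 = 35,379; u = 2,382/35,379 = 6.73%.
July: labor force = 32,145 + 2,691 = 34,836; u = 2,691/34,836 = 7.72%.
Change = 7.72% − 6.73% = +0.99 pp.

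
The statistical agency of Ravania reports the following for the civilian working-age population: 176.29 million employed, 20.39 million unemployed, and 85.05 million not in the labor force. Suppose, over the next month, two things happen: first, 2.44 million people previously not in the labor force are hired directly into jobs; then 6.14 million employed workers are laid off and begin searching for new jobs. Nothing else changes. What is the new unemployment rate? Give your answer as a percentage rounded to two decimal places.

Initially, labor force = 176.29 + 20.39 = 196.68 million, so u = 20.39/196.68 = 10.37%.
After the first change, employed and labor force both rise by 2.44; unemployed unchanged → E = 178.73, U = 20.39, labor force = 199.12 million.
After the second change, employed falls and unemployed rises by 6.14; labor force unchanged → E = 172.59, U = 26.53, labor force = 199.12 million.
New unemployment rate = 26.53 / 199.12 = 13.32%.

New unemployment rate ≈ 13.32%.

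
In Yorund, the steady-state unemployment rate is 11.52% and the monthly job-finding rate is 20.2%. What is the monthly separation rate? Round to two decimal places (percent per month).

Separation rate ≈ 2.63% per month.

From u* = s/(s+f): s = u·f/(1−u).
s = 0.1152 × 20.2 / (1 − 0.1152) = 2.3270 / 0.8848 ≈ 2.63% per month.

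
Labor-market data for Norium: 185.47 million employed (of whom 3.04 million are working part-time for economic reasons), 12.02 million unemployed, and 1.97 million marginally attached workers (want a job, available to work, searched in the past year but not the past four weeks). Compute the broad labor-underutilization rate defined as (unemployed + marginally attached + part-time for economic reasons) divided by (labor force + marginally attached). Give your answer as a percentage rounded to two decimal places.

Broad underutilization rate ≈ 8.54%.

Labor force = 185.47 + 12.02 = 197.49 million.
Numerator = 12.02 + 1.97 + 3.04 = 17.03 million.
Denominator = 197.49 + 1.97 = 199.46 million.
Broad rate = 17.03 / 199.46 = 8.54%.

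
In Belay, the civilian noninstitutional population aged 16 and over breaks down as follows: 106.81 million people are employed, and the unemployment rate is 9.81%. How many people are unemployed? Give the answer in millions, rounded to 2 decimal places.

Let U be the number unemployed. The labor force is E + U, and U/(E+U) = 0.0981.
So U = 0.0981 × 106.81 / (1 − 0.0981) = 10.4781 / 0.9019 ≈ 11.62 million.

About 11.62 million are unemployed.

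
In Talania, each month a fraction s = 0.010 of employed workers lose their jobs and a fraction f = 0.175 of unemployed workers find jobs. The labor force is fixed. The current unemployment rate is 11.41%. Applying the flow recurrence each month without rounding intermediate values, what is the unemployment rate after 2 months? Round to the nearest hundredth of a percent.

Unemployment rate after two months ≈ 9.39%.

With a fixed labor force, u_{t+1} = u_t + s·(1−u_t) − f·u_t = u_t·(1−s−f) + s.
Here 1−s−f = 0.815 and s = 0.010.
u_1 = 0.114100 × 0.815 + 0.010 = 0.102991.
u_2 = 0.102991 × 0.815 + 0.010 = 0.093938.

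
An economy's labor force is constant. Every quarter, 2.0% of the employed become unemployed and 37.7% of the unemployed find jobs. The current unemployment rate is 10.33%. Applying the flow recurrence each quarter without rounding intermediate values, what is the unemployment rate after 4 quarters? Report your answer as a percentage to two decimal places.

Unemployment rate after four quarters ≈ 5.74%.

With a fixed labor force, u_{t+1} = u_t + s·(1−u_t) − f·u_t = u_t·(1−s−f) + s.
Here 1−s−f = 0.603 and s = 0.020.
u_1 = 0.103300 × 0.603 + 0.020 = 0.082290.
u_2 = 0.082290 × 0.603 + 0.020 = 0.069621.
u_3 = 0.069621 × 0.603 + 0.020 = 0.061981.
u_4 = 0.061981 × 0.603 + 0.020 = 0.057375.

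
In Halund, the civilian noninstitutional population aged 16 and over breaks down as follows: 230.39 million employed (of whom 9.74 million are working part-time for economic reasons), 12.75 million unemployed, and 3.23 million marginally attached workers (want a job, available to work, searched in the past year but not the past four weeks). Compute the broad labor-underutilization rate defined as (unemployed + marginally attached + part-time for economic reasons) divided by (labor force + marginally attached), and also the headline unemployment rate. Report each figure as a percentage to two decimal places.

Labor force = 230.39 + 12.75 = 243.14 million.
Numerator = 12.75 + 3.23 + 9.74 = 25.72 million.
Denominator = 243.14 + 3.23 = 246.37 million.
Broad rate = 25.72 / 246.37 = 10.44%.
Headline unemployment rate = 12.75 / 243.14 = 5.24%.

Broad underutilization rate ≈ 10.44%; headline unemployment rate ≈ 5.24%.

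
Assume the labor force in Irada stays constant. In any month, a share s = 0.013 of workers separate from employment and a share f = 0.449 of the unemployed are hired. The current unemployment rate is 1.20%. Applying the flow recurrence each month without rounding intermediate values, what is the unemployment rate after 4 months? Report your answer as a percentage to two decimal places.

Unemployment rate after four months ≈ 2.68%.

With a fixed labor force, u_{t+1} = u_t + s·(1−u_t) − f·u_t = u_t·(1−s−f) + s.
Here 1−s−f = 0.538 and s = 0.013.
u_1 = 0.012000 × 0.538 + 0.013 = 0.019456.
u_2 = 0.019456 × 0.538 + 0.013 = 0.023467.
u_3 = 0.023467 × 0.538 + 0.013 = 0.025625.
u_4 = 0.025625 × 0.538 + 0.013 = 0.026786.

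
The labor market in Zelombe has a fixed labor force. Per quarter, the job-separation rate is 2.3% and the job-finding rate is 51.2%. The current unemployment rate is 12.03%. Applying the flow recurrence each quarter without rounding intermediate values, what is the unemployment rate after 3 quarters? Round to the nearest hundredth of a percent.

With a fixed labor force, u_{t+1} = u_t + s·(1−u_t) − f·u_t = u_t·(1−s−f) + s.
Here 1−s−f = 0.465 and s = 0.023.
u_1 = 0.120300 × 0.465 + 0.023 = 0.078939.
u_2 = 0.078939 × 0.465 + 0.023 = 0.059707.
u_3 = 0.059707 × 0.465 + 0.023 = 0.050764.

Unemployment rate after three quarters ≈ 5.08%.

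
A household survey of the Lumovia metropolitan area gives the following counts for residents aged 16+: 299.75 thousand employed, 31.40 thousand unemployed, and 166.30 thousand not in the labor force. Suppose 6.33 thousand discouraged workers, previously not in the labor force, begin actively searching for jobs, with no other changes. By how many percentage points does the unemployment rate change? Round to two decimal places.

The unemployment rate changes by +1.70 percentage points.

Initially, labor force = 299.75 + 31.40 = 331.15 thousand, so u = 31.40/331.15 = 9.48%.
After the change, unemployed and labor force both rise by 6.33 → E = 299.75, U = 37.73, labor force = 337.48 thousand.
New unemployment rate = 37.73 / 337.48 = 11.18%.
Change = 11.18% − 9.48% = +1.70 percentage points.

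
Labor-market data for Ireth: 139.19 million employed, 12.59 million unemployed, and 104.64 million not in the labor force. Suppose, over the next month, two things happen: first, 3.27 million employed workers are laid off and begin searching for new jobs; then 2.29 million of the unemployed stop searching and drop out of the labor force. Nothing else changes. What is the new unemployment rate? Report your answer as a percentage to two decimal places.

Initially, labor force = 139.19 + 12.59 = 151.78 million, so u = 12.59/151.78 = 8.29%.
After the first change, employed falls and unemployed rises by 3.27; labor force unchanged → E = 135.92, U = 15.86, labor force = 151.78 million.
After the second change, unemployed and labor force both fall by 2.29 → E = 135.92, U = 13.57, labor force = 149.49 million.
New unemployment rate = 13.57 / 149.49 = 9.08%.

New unemployment rate ≈ 9.08%.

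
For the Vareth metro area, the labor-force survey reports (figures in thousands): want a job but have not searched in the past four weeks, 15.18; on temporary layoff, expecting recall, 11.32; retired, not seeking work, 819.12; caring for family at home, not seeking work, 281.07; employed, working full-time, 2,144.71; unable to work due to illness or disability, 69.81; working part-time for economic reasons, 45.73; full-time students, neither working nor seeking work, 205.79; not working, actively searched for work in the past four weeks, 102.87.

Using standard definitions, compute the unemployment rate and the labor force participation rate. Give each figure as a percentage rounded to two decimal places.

Employed = 2,144.71 + 45.73 = 2,190.44 thousand (anyone who worked, including part-time for economic reasons, counts as employed).
Unemployed = 11.32 + 102.87 = 114.19 thousand (jobless and actively searching, or on temporary layoff).
Labor force = 2,190.44 + 114.19 = 2,304.63 thousand.
Not in labor force = 15.18 + 819.12 + 281.07 + 69.81 + 205.79 = 1,390.97 thousand (those not working and not actively searching are outside the labor force — including those who want a job but have given up searching).
Civilian working-age population = 2,304.63 + 1,390.97 = 3,695.60 thousand.
Unemployment rate = 114.19 / 2,304.63 = 4.95%.
Labor force participation rate = 2,304.63 / 3,695.60 = 62.36%.

Unemployment rate ≈ 4.95%; labor force participation rate ≈ 62.36%.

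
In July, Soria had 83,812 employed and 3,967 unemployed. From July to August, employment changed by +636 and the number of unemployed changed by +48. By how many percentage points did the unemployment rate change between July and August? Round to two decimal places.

July: labor force = 83,812 + 3,967 = 87,779; u = 3,967/87,779 = 4.52%.
August: labor force = 84,448 + 4,015 = 88,463; u = 4,015/88,463 = 4.54%.
Change = 4.54% − 4.52% = +0.02 pp.

The unemployment rate changed by +0.02 percentage points.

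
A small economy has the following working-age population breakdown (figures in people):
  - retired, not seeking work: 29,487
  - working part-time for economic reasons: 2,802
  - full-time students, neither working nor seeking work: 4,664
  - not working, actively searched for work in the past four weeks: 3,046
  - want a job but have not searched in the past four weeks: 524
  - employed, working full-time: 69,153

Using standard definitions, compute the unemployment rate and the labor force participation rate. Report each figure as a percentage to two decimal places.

Employed = 2,802 + 69,153 = 71,955 (anyone who worked, including part-time for economic reasons, counts as employed).
Unemployed = 3,046.
Labor force = 71,955 + 3,046 = 75,001.
Not in labor force = 29,487 + 4,664 + 524 = 34,675 (those not working and not actively searching are outside the labor force — including those who want a job but have given up searching).
Civilian working-age population = 75,001 + 34,675 = 109,676.
Unemployment rate = 3,046 / 75,001 = 4.06%.
Labor force participation rate = 75,001 / 109,676 = 68.38%.

Unemployment rate ≈ 4.06%; labor force participation rate ≈ 68.38%.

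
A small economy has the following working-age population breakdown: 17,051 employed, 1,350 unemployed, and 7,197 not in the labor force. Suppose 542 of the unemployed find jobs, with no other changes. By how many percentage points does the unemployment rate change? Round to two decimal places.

Initially, labor force = 17,051 + 1,350 = 18,401, so u = 1,350/18,401 = 7.34%.
After the change, unemployed falls and employed rises by 542; labor force unchanged → E = 17,593, U = 808, labor force = 18,401.
New unemployment rate = 808 / 18,401 = 4.39%.
Change = 4.39% − 7.34% = −2.95 percentage points.

The unemployment rate changes by −2.95 percentage points.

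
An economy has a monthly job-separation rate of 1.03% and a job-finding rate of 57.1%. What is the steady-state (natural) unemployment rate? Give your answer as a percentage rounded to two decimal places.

Steady-state unemployment rate ≈ 1.77%.

At steady state the flows balance: s·E = f·U, so U/(E+U) = s/(s+f).
u* = 1.03 / (1.03 + 57.1) = 1.03 / 58.13 = 1.77%.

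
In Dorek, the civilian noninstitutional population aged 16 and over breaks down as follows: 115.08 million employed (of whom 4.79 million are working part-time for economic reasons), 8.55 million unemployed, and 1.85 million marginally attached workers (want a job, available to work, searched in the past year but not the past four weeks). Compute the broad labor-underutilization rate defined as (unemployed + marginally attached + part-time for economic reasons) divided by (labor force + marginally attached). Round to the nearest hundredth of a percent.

Labor force = 115.08 + 8.55 = 123.63 million.
Numerator = 8.55 + 1.85 + 4.79 = 15.19 million.
Denominator = 123.63 + 1.85 = 125.48 million.
Broad rate = 15.19 / 125.48 = 12.11%.

Broad underutilization rate ≈ 12.11%.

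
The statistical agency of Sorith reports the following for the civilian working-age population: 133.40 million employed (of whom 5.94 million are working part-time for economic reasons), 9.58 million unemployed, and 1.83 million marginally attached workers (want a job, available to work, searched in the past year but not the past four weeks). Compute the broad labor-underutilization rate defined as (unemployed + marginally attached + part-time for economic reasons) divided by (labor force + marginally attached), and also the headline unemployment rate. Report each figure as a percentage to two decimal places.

Labor force = 133.40 + 9.58 = 142.98 million.
Numerator = 9.58 + 1.83 + 5.94 = 17.35 million.
Denominator = 142.98 + 1.83 = 144.81 million.
Broad rate = 17.35 / 144.81 = 11.98%.
Headline unemployment rate = 9.58 / 142.98 = 6.70%.

Broad underutilization rate ≈ 11.98%; headline unemployment rate ≈ 6.70%.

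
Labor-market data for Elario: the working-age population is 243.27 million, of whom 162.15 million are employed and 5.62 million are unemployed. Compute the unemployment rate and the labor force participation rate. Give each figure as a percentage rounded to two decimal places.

Unemployment rate ≈ 3.35%; labor force participation rate ≈ 68.96%.

Labor force = employed + unemployed = 162.15 + 5.62 = 167.77 million.
Unemployment rate = 5.62 / 167.77 = 3.35%.
Labor force participation rate = 167.77 / 243.27 = 68.96%.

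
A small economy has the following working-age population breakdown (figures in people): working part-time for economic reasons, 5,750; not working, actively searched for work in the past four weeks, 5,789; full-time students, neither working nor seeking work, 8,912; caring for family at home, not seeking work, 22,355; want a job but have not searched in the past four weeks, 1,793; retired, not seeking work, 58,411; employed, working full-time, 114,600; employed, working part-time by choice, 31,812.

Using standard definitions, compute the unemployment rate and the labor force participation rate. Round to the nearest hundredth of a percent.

Employed = 5,750 + 114,600 + 31,812 = 152,162 (anyone who worked, including part-time for economic reasons, counts as employed).
Unemployed = 5,789.
Labor force = 152,162 + 5,789 = 157,951.
Not in labor force = 8,912 + 22,355 + 1,793 + 58,411 = 91,471 (those not working and not actively searching are outside the labor force — including those who want a job but have given up searching).
Civilian working-age population = 157,951 + 91,471 = 249,422.
Unemployment rate = 5,789 / 157,951 = 3.67%.
Labor force participation rate = 157,951 / 249,422 = 63.33%.

Unemployment rate ≈ 3.67%; labor force participation rate ≈ 63.33%.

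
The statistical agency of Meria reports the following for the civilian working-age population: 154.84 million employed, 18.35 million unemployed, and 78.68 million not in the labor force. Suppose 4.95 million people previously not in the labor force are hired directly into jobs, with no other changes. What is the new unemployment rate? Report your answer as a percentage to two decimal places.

Initially, labor force = 154.84 + 18.35 = 173.19 million, so u = 18.35/173.19 = 10.60%.
After the change, employed and labor force both rise by 4.95; unemployed unchanged → E = 159.79, U = 18.35, labor force = 178.14 million.
New unemployment rate = 18.35 / 178.14 = 10.30%.

New unemployment rate ≈ 10.30%.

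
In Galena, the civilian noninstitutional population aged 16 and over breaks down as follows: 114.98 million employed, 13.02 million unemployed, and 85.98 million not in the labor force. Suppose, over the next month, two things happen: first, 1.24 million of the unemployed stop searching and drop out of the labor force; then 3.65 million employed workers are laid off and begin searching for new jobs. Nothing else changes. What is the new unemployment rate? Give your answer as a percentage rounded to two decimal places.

New unemployment rate ≈ 12.17%.

Initially, labor force = 114.98 + 13.02 = 128.00 million, so u = 13.02/128.00 = 10.17%.
After the first change, unemployed and labor force both fall by 1.24 → E = 114.98, U = 11.78, labor force = 126.76 million.
After the second change, employed falls and unemployed rises by 3.65; labor force unchanged → E = 111.33, U = 15.43, labor force = 126.76 million.
New unemployment rate = 15.43 / 126.76 = 12.17%.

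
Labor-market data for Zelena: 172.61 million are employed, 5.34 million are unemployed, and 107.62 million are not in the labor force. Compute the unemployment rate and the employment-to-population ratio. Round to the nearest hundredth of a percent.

Unemployment rate ≈ 3.00%; employment-population ratio ≈ 60.44%.

Labor force = employed + unemployed = 172.61 + 5.34 = 177.95 million.
Working-age population = 177.95 + 107.62 = 285.57 million.
Unemployment rate = 5.34 / 177.95 = 3.00%.
Employment-population ratio = 172.61 / 285.57 = 60.44%.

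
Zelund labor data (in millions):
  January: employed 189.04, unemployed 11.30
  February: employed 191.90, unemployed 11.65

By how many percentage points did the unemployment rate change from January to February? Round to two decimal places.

The unemployment rate changed by +0.08 percentage points.

January: labor force = 189.04 + 11.30 = 200.34; u = 11.30/200.34 = 5.64%.
February: labor force = 191.90 + 11.65 = 203.55; u = 11.65/203.55 = 5.72%.
Change = 5.72% − 5.64% = +0.08 pp.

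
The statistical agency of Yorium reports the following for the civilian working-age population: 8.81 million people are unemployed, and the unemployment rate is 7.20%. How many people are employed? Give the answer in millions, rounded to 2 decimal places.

About 113.55 million are employed.

Labor force = U / u = 8.81 / 0.0720 ≈ 122.36 million.
Employed = labor force − unemployed = 122.36 − 8.81 = 113.55 million.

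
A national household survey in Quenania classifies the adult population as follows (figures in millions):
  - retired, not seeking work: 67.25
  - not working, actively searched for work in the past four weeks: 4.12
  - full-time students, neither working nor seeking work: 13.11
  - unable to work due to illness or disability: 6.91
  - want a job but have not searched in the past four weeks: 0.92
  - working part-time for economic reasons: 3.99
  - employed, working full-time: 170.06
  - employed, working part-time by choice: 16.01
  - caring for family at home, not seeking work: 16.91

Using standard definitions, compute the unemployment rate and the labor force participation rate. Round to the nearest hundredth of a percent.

Unemployment rate ≈ 2.12%; labor force participation rate ≈ 64.88%.

Employed = 3.99 + 170.06 + 16.01 = 190.06 million (anyone who worked, including part-time for economic reasons, counts as employed).
Unemployed = 4.12 million.
Labor force = 190.06 + 4.12 = 194.18 million.
Not in labor force = 67.25 + 13.11 + 6.91 + 0.92 + 16.91 = 105.10 million (those not working and not actively searching are outside the labor force — including those who want a job but have given up searching).
Civilian working-age population = 194.18 + 105.10 = 299.28 million.
Unemployment rate = 4.12 / 194.18 = 2.12%.
Labor force participation rate = 194.18 / 299.28 = 64.88%.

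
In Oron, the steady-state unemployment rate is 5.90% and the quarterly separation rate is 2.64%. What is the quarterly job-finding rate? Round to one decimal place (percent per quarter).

From u* = s/(s+f): f = s·(1−u)/u.
f = 2.64 × (1 − 0.0590) / 0.0590 = 2.4842 / 0.0590 ≈ 42.1% per quarter.

Job-finding rate ≈ 42.1% per quarter.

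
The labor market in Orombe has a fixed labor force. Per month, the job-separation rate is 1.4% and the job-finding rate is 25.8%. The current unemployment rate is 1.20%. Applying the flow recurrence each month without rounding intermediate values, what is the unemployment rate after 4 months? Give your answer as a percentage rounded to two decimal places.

With a fixed labor force, u_{t+1} = u_t + s·(1−u_t) − f·u_t = u_t·(1−s−f) + s.
Here 1−s−f = 0.728 and s = 0.014.
u_1 = 0.012000 × 0.728 + 0.014 = 0.022736.
u_2 = 0.022736 × 0.728 + 0.014 = 0.030552.
u_3 = 0.030552 × 0.728 + 0.014 = 0.036242.
u_4 = 0.036242 × 0.728 + 0.014 = 0.040384.

Unemployment rate after four months ≈ 4.04%.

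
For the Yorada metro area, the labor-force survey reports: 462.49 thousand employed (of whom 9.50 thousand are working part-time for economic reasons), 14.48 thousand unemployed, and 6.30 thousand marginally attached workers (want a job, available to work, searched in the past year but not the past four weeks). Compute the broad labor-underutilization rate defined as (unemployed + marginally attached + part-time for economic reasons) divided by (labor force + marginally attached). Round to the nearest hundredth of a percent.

Broad underutilization rate ≈ 6.27%.

Labor force = 462.49 + 14.48 = 476.97 thousand.
Numerator = 14.48 + 6.30 + 9.50 = 30.28 thousand.
Denominator = 476.97 + 6.30 = 483.27 thousand.
Broad rate = 30.28 / 483.27 = 6.27%.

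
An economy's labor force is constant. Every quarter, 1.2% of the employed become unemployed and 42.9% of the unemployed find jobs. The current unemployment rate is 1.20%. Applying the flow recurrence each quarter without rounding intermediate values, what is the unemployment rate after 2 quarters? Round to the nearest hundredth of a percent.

Unemployment rate after two quarters ≈ 2.25%.

With a fixed labor force, u_{t+1} = u_t + s·(1−u_t) − f·u_t = u_t·(1−s−f) + s.
Here 1−s−f = 0.559 and s = 0.012.
u_1 = 0.012000 × 0.559 + 0.012 = 0.018708.
u_2 = 0.018708 × 0.559 + 0.012 = 0.022458.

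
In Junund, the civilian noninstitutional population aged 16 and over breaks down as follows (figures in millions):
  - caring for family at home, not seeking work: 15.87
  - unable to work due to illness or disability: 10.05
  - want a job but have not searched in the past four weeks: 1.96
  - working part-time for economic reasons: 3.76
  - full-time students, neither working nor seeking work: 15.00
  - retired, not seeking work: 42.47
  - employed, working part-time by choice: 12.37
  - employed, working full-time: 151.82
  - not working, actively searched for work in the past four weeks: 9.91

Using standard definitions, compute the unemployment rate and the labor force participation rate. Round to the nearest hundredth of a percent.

Unemployment rate ≈ 5.57%; labor force participation rate ≈ 67.57%.

Employed = 3.76 + 12.37 + 151.82 = 167.95 million (anyone who worked, including part-time for economic reasons, counts as employed).
Unemployed = 9.91 million.
Labor force = 167.95 + 9.91 = 177.86 million.
Not in labor force = 15.87 + 10.05 + 1.96 + 15.00 + 42.47 = 85.35 million (those not working and not actively searching are outside the labor force — including those who want a job but have given up searching).
Civilian working-age population = 177.86 + 85.35 = 263.21 million.
Unemployment rate = 9.91 / 177.86 = 5.57%.
Labor force participation rate = 177.86 / 263.21 = 67.57%.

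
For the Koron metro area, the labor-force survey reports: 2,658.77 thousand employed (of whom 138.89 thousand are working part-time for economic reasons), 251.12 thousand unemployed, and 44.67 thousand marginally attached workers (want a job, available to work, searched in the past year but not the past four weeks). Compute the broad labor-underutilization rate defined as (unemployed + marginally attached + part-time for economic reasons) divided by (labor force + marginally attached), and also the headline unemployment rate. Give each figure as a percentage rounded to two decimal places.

Labor force = 2,658.77 + 251.12 = 2,909.89 thousand.
Numerator = 251.12 + 44.67 + 138.89 = 434.68 thousand.
Denominator = 2,909.89 + 44.67 = 2,954.56 thousand.
Broad rate = 434.68 / 2,954.56 = 14.71%.
Headline unemployment rate = 251.12 / 2,909.89 = 8.63%.

Broad underutilization rate ≈ 14.71%; headline unemployment rate ≈ 8.63%.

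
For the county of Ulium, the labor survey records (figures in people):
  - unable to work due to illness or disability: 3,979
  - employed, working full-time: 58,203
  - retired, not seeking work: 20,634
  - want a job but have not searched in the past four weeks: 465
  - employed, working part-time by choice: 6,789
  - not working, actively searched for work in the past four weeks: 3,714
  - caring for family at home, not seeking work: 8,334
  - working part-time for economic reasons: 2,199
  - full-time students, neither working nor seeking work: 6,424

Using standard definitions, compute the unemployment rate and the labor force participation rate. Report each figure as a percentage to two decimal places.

Employed = 58,203 + 6,789 + 2,199 = 67,191 (anyone who worked, including part-time for economic reasons, counts as employed).
Unemployed = 3,714.
Labor force = 67,191 + 3,714 = 70,905.
Not in labor force = 3,979 + 20,634 + 465 + 8,334 + 6,424 = 39,836 (those not working and not actively searching are outside the labor force — including those who want a job but have given up searching).
Civilian working-age population = 70,905 + 39,836 = 110,741.
Unemployment rate = 3,714 / 70,905 = 5.24%.
Labor force participation rate = 70,905 / 110,741 = 64.03%.

Unemployment rate ≈ 5.24%; labor force participation rate ≈ 64.03%.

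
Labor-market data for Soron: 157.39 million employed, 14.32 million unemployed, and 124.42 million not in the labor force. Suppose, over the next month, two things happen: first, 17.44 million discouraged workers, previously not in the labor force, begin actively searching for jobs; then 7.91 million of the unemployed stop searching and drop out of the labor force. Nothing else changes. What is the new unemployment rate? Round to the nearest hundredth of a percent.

New unemployment rate ≈ 13.16%.

Initially, labor force = 157.39 + 14.32 = 171.71 million, so u = 14.32/171.71 = 8.34%.
After the first change, unemployed and labor force both rise by 17.44 → E = 157.39, U = 31.76, labor force = 189.15 million.
After the second change, unemployed and labor force both fall by 7.91 → E = 157.39, U = 23.85, labor force = 181.24 million.
New unemployment rate = 23.85 / 181.24 = 13.16%.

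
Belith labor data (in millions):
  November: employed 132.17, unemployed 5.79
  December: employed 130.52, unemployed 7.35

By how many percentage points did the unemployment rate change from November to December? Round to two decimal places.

November: labor force = 132.17 + 5.79 = 137.96; u = 5.79/137.96 = 4.20%.
December: labor force = 130.52 + 7.35 = 137.87; u = 7.35/137.87 = 5.33%.
Change = 5.33% − 4.20% = +1.13 pp.

The unemployment rate changed by +1.13 percentage points.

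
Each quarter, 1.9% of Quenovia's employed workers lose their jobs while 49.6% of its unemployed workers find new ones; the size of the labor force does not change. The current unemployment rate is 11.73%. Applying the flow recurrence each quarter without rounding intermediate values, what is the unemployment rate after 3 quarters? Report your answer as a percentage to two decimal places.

With a fixed labor force, u_{t+1} = u_t + s·(1−u_t) − f·u_t = u_t·(1−s−f) + s.
Here 1−s−f = 0.485 and s = 0.019.
u_1 = 0.117300 × 0.485 + 0.019 = 0.075890.
u_2 = 0.075890 × 0.485 + 0.019 = 0.055807.
u_3 = 0.055807 × 0.485 + 0.019 = 0.046066.

Unemployment rate after three quarters ≈ 4.61%.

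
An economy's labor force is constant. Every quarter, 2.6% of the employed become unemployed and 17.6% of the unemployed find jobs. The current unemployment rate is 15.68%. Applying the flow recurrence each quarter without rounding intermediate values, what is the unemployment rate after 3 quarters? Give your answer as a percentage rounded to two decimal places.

With a fixed labor force, u_{t+1} = u_t + s·(1−u_t) − f·u_t = u_t·(1−s−f) + s.
Here 1−s−f = 0.798 and s = 0.026.
u_1 = 0.156800 × 0.798 + 0.026 = 0.151126.
u_2 = 0.151126 × 0.798 + 0.026 = 0.146599.
u_3 = 0.146599 × 0.798 + 0.026 = 0.142986.

Unemployment rate after three quarters ≈ 14.30%.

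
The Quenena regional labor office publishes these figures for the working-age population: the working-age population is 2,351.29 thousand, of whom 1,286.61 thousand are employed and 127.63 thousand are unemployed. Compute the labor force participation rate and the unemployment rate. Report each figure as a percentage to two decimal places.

Labor force = employed + unemployed = 1,286.61 + 127.63 = 1,414.24 thousand.
Unemployment rate = 127.63 / 1,414.24 = 9.02%.
Labor force participation rate = 1,414.24 / 2,351.29 = 60.15%.

Labor force participation rate ≈ 60.15%; unemployment rate ≈ 9.02%.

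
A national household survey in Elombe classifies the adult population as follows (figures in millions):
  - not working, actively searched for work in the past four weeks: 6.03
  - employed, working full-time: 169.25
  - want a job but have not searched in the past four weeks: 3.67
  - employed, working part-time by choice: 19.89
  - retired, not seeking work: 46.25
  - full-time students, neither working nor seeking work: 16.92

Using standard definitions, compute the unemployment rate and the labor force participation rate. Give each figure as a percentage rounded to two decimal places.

Unemployment rate ≈ 3.09%; labor force participation rate ≈ 74.49%.

Employed = 169.25 + 19.89 = 189.14 million.
Unemployed = 6.03 million.
Labor force = 189.14 + 6.03 = 195.17 million.
Not in labor force = 3.67 + 46.25 + 16.92 = 66.84 million (those not working and not actively searching are outside the labor force — including those who want a job but have given up searching).
Civilian working-age population = 195.17 + 66.84 = 262.01 million.
Unemployment rate = 6.03 / 195.17 = 3.09%.
Labor force participation rate = 195.17 / 262.01 = 74.49%.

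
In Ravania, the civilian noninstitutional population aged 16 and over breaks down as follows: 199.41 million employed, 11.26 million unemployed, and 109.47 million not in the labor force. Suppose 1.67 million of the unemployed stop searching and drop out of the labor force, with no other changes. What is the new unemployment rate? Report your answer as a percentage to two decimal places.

New unemployment rate ≈ 4.59%.

Initially, labor force = 199.41 + 11.26 = 210.67 million, so u = 11.26/210.67 = 5.34%.
After the change, unemployed and labor force both fall by 1.67 → E = 199.41, U = 9.59, labor force = 209.00 million.
New unemployment rate = 9.59 / 209.00 = 4.59%.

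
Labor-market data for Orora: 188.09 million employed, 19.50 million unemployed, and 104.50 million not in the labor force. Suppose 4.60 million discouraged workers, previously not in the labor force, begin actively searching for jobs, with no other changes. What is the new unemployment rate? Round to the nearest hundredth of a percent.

Initially, labor force = 188.09 + 19.50 = 207.59 million, so u = 19.50/207.59 = 9.39%.
After the change, unemployed and labor force both rise by 4.60 → E = 188.09, U = 24.10, labor force = 212.19 million.
New unemployment rate = 24.10 / 212.19 = 11.36%.

New unemployment rate ≈ 11.36%.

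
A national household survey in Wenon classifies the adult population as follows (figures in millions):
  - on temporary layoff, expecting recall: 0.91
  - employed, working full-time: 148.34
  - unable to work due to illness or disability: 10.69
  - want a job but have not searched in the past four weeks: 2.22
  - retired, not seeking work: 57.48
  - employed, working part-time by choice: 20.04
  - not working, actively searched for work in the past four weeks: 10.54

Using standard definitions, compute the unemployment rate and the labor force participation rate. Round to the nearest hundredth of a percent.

Unemployment rate ≈ 6.37%; labor force participation rate ≈ 71.87%.

Employed = 148.34 + 20.04 = 168.38 million.
Unemployed = 0.91 + 10.54 = 11.45 million (jobless and actively searching, or on temporary layoff).
Labor force = 168.38 + 11.45 = 179.83 million.
Not in labor force = 10.69 + 2.22 + 57.48 = 70.39 million (those not working and not actively searching are outside the labor force — including those who want a job but have given up searching).
Civilian working-age population = 179.83 + 70.39 = 250.22 million.
Unemployment rate = 11.45 / 179.83 = 6.37%.
Labor force participation rate = 179.83 / 250.22 = 71.87%.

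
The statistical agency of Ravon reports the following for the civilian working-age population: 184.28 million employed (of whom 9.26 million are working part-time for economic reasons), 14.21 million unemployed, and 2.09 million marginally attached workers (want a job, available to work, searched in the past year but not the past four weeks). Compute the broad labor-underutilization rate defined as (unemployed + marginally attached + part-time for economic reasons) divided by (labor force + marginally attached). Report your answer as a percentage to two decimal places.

Labor force = 184.28 + 14.21 = 198.49 million.
Numerator = 14.21 + 2.09 + 9.26 = 25.56 million.
Denominator = 198.49 + 2.09 = 200.58 million.
Broad rate = 25.56 / 200.58 = 12.74%.

Broad underutilization rate ≈ 12.74%.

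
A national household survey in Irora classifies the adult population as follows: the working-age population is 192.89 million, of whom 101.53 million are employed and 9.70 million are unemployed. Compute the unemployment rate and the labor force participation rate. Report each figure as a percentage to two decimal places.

Labor force = employed + unemployed = 101.53 + 9.70 = 111.23 million.
Unemployment rate = 9.70 / 111.23 = 8.72%.
Labor force participation rate = 111.23 / 192.89 = 57.66%.

Unemployment rate ≈ 8.72%; labor force participation rate ≈ 57.66%.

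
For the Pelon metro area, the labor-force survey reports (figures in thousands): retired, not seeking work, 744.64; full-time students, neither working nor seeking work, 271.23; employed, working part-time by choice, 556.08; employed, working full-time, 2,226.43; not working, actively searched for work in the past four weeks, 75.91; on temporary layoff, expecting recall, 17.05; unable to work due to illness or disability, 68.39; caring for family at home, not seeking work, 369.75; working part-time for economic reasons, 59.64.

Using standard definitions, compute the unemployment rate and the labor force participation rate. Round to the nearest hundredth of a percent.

Unemployment rate ≈ 3.17%; labor force participation rate ≈ 66.87%.

Employed = 556.08 + 2,226.43 + 59.64 = 2,842.15 thousand (anyone who worked, including part-time for economic reasons, counts as employed).
Unemployed = 75.91 + 17.05 = 92.96 thousand (jobless and actively searching, or on temporary layoff).
Labor force = 2,842.15 + 92.96 = 2,935.11 thousand.
Not in labor force = 744.64 + 271.23 + 68.39 + 369.75 = 1,454.01 thousand (those not working and not actively searching are outside the labor force).
Civilian working-age population = 2,935.11 + 1,454.01 = 4,389.12 thousand.
Unemployment rate = 92.96 / 2,935.11 = 3.17%.
Labor force participation rate = 2,935.11 / 4,389.12 = 66.87%.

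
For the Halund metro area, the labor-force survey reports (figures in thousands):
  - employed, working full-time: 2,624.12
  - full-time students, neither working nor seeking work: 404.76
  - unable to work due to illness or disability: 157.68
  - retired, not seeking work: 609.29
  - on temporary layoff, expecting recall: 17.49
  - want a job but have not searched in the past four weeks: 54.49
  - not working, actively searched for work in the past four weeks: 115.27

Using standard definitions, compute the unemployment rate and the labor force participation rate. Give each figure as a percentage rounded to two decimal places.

Unemployment rate ≈ 4.82%; labor force participation rate ≈ 69.21%.

Employed = 2,624.12 thousand.
Unemployed = 17.49 + 115.27 = 132.76 thousand (jobless and actively searching, or on temporary layoff).
Labor force = 2,624.12 + 132.76 = 2,756.88 thousand.
Not in labor force = 404.76 + 157.68 + 609.29 + 54.49 = 1,226.22 thousand (those not working and not actively searching are outside the labor force — including those who want a job but have given up searching).
Civilian working-age population = 2,756.88 + 1,226.22 = 3,983.10 thousand.
Unemployment rate = 132.76 / 2,756.88 = 4.82%.
Labor force participation rate = 2,756.88 / 3,983.10 = 69.21%.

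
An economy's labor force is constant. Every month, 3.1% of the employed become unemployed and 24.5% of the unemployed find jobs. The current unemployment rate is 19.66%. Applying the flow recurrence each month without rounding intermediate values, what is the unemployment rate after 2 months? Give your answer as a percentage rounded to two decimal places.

With a fixed labor force, u_{t+1} = u_t + s·(1−u_t) − f·u_t = u_t·(1−s−f) + s.
Here 1−s−f = 0.724 and s = 0.031.
u_1 = 0.196600 × 0.724 + 0.031 = 0.173338.
u_2 = 0.173338 × 0.724 + 0.031 = 0.156497.

Unemployment rate after two months ≈ 15.65%.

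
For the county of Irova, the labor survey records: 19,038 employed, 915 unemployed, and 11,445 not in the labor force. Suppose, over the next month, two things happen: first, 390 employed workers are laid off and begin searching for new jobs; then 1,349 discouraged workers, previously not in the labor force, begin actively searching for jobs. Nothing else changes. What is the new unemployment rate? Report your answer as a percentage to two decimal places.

Initially, labor force = 19,038 + 915 = 19,953, so u = 915/19,953 = 4.59%.
After the first change, employed falls and unemployed rises by 390; labor force unchanged → E = 18,648, U = 1,305, labor force = 19,953.
After the second change, unemployed and labor force both rise by 1,349 → E = 18,648, U = 2,654, labor force = 21,302.
New unemployment rate = 2,654 / 21,302 = 12.46%.

New unemployment rate ≈ 12.46%.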